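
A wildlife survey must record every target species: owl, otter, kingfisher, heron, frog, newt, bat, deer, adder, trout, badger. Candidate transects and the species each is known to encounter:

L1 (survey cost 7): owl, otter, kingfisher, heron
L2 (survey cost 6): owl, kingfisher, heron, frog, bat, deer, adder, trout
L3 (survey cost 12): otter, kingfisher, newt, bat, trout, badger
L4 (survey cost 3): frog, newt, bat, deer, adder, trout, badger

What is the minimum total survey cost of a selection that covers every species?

L1, L4 cover every species at survey cost 7 + 3 = 10.
Any cover uses at least 2 transects; among all covering selections none totals below 10.

10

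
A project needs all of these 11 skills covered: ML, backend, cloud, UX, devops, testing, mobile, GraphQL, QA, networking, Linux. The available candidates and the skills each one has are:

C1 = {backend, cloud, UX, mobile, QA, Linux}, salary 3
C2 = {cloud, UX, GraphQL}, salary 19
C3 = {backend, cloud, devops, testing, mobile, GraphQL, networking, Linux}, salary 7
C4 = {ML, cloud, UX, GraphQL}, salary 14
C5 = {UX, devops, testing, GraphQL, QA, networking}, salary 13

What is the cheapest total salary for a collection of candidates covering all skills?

24

C1, C3, C4 cover every skill at salary 3 + 7 + 14 = 24.
Any cover uses at least 3 candidates; among all covering selections none totals below 24.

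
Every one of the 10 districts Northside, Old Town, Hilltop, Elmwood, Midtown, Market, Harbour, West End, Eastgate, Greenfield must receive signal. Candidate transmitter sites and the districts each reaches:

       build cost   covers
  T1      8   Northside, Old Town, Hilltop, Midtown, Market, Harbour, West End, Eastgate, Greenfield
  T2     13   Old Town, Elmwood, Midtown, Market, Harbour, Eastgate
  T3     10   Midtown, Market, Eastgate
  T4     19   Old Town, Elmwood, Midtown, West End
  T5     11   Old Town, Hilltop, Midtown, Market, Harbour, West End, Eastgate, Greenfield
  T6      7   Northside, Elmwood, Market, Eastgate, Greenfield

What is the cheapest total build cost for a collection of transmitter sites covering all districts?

T1, T6 cover every district at build cost 8 + 7 = 15.
Any cover uses at least 2 transmitter sites; among all covering selections none totals below 15.

15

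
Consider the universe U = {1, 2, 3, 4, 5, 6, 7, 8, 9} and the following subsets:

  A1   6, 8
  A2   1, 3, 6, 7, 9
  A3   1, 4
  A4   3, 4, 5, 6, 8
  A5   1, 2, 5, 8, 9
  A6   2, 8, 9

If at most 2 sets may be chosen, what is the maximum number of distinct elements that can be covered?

8

Choosing A2, A4 covers {1, 3, 4, 5, 6, 7, 8, 9} — 8 elements.
No choice of 2 sets does better; here 2 is left uncovered.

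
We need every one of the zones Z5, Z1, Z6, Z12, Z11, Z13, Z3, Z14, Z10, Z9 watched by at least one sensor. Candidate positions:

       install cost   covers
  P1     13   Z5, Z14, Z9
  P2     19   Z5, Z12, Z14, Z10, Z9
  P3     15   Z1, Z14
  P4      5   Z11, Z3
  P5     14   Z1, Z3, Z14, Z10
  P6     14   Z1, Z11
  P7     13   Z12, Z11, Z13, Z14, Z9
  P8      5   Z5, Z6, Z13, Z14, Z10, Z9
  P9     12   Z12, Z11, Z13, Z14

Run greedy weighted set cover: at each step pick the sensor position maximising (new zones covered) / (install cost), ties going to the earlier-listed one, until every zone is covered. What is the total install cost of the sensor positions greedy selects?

36

Pick 1: P8 adds 6 new (Z5, Z6, Z13, Z14, Z10, Z9) at install cost 5 (ratio 6/5).
Pick 2: P4 adds 2 new (Z11, Z3) at install cost 5 (ratio 2/5).
Pick 3: P9 adds 1 new (Z12) at install cost 12 (ratio 1/12).
Pick 4: P5 adds 1 new (Z1) at install cost 14 (ratio 1/14).
Greedy total install cost: 5 + 5 + 12 + 14 = 36. (The true optimum is 31, so greedy overshoots here.)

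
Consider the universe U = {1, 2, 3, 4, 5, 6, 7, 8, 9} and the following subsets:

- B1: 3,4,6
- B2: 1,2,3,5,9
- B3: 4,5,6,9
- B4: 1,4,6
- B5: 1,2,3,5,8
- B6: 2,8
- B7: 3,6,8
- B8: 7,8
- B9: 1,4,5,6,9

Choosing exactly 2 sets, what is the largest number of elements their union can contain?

Choosing B3, B5 covers {1, 2, 3, 4, 5, 6, 8, 9} — 8 elements.
No choice of 2 sets does better; here 7 is left uncovered.

8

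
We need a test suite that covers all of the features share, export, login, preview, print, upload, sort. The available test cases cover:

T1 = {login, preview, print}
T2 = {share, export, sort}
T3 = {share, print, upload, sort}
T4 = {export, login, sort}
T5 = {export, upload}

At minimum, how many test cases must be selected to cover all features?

T1, T2, T3 together cover {share, export, login, preview, print, upload, sort} — every feature.
No 2 of the 5 test cases cover everything (all 10 pairs fall short), so 3 is minimum.

3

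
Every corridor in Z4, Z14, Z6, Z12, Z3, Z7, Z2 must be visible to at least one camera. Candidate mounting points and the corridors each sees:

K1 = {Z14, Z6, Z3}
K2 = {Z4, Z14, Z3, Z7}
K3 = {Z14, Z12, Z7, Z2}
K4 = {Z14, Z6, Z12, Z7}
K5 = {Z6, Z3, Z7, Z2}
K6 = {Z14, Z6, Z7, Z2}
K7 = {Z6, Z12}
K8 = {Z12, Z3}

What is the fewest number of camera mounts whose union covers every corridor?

3

K1, K2, K3 together cover {Z4, Z14, Z6, Z12, Z3, Z7, Z2} — every corridor.
No 2 of the 8 camera mounts cover everything (all 28 pairs fall short), so 3 is minimum.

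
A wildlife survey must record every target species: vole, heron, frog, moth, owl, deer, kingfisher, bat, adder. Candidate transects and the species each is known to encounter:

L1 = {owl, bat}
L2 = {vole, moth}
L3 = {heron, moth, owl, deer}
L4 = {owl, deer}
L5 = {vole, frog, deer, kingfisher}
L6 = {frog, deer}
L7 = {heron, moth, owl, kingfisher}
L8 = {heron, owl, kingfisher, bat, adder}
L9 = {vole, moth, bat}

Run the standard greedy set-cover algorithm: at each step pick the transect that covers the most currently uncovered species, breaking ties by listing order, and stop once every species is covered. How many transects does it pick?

3

Pick 1: L8 covers 5 new species (heron, owl, kingfisher, bat, adder).
Pick 2: L5 covers 3 new species (vole, frog, deer).
Pick 3: L2 covers 1 new species (moth).
Greedy uses 3 transects.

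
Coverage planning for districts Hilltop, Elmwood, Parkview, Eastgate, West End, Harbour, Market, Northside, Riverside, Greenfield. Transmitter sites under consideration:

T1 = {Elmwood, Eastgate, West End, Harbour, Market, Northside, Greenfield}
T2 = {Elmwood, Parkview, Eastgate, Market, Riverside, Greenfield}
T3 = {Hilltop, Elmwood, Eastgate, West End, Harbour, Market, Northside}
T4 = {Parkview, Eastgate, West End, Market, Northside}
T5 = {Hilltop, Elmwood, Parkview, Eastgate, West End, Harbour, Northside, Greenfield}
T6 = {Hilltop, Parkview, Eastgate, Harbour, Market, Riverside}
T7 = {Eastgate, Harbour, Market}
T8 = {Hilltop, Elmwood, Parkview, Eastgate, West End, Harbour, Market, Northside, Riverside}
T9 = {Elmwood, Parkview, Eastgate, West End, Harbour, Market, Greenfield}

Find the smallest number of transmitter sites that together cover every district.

T1, T6 together cover {Hilltop, Elmwood, Parkview, Eastgate, West End, Harbour, Market, Northside, Riverside, Greenfield} — every district.
No single transmitter site contains all 10 districts, so 2 is optimal.

2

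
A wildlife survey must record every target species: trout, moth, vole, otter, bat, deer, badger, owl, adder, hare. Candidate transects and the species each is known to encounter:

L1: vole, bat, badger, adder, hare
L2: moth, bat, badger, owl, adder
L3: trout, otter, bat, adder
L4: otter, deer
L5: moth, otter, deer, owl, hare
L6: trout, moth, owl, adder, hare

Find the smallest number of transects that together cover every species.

3

L1, L3, L5 together cover {trout, moth, vole, otter, bat, deer, badger, owl, adder, hare} — every species.
No 2 of the 6 transects cover everything (all 15 pairs fall short), so 3 is minimum.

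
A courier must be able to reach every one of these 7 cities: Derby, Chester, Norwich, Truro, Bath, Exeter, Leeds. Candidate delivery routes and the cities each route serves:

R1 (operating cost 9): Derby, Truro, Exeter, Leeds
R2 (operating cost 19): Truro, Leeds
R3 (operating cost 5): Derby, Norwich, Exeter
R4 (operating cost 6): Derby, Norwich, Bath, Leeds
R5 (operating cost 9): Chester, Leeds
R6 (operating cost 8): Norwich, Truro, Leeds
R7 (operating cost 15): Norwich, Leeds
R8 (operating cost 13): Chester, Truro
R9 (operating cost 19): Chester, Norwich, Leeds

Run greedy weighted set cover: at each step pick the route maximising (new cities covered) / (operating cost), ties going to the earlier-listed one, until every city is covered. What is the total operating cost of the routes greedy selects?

24

Pick 1: R4 adds 4 new (Derby, Norwich, Bath, Leeds) at operating cost 6 (ratio 4/6).
Pick 2: R1 adds 2 new (Truro, Exeter) at operating cost 9 (ratio 2/9).
Pick 3: R5 adds 1 new (Chester) at operating cost 9 (ratio 1/9).
Greedy total operating cost: 6 + 9 + 9 = 24.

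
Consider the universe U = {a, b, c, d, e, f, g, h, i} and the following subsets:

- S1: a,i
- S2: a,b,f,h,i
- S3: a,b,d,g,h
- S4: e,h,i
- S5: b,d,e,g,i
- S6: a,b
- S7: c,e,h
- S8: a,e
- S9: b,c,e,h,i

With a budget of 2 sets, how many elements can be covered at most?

Choosing S2, S5 covers {a, b, d, e, f, g, h, i} — 8 elements.
No choice of 2 sets does better; here c is left uncovered.

8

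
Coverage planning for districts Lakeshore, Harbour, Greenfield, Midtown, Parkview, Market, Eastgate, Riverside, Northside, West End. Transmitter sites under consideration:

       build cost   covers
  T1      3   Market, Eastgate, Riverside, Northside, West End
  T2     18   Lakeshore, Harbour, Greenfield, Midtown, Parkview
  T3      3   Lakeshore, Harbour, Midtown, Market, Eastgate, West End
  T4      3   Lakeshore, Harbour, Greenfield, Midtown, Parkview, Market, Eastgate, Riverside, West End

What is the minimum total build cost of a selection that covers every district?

T1, T4 cover every district at build cost 3 + 3 = 6.
Any cover uses at least 2 transmitter sites; among all covering selections none totals below 6.

6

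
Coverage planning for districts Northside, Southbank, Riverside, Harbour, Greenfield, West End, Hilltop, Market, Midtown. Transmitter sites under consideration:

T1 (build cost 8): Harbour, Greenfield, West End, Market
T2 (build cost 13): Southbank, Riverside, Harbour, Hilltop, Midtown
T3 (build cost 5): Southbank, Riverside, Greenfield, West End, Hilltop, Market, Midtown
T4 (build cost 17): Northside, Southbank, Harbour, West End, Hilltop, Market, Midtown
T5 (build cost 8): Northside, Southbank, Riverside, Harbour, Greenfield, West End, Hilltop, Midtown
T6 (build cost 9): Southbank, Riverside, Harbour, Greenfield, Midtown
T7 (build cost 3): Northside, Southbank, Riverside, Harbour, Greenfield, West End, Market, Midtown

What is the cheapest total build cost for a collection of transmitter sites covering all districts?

T3, T7 cover every district at build cost 5 + 3 = 8.
Any cover uses at least 2 transmitter sites; among all covering selections none totals below 8.

8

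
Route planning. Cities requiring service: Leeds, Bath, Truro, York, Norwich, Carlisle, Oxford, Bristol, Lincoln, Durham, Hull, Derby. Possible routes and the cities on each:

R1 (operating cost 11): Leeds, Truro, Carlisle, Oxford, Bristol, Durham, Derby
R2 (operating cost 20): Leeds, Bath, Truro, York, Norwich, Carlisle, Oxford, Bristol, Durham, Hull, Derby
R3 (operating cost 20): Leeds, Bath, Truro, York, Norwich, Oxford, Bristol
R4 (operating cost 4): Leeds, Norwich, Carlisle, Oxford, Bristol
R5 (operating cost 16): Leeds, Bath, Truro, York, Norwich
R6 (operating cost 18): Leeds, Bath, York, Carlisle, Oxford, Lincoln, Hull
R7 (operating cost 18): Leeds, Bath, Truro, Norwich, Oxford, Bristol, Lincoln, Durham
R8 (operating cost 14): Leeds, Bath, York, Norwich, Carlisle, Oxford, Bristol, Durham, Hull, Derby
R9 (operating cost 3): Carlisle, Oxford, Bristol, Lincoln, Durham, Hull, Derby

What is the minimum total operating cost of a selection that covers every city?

19

R5, R9 cover every city at operating cost 16 + 3 = 19.
Any cover uses at least 2 routes; among all covering selections none totals below 19.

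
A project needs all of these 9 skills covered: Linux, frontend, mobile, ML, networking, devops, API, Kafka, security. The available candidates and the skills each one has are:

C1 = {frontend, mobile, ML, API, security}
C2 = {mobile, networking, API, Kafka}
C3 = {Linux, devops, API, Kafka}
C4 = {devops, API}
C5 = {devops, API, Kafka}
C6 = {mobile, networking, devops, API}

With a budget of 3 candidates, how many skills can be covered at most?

Choosing C1, C2, C3 covers {Linux, frontend, mobile, ML, networking, devops, API, Kafka, security} — 9 skills.
That is all 9 skills.

9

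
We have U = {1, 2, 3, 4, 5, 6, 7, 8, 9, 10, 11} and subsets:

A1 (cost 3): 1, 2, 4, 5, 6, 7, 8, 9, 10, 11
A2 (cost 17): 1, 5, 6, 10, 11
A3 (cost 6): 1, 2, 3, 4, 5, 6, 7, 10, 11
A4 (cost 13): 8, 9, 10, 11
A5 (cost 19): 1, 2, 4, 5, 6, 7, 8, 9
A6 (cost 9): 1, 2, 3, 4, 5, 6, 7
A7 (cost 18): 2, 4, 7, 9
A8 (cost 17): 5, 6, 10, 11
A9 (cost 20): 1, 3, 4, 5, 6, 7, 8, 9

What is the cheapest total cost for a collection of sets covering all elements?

A1, A3 cover every element at cost 3 + 6 = 9.
Any cover uses at least 2 sets; among all covering selections none totals below 9.

9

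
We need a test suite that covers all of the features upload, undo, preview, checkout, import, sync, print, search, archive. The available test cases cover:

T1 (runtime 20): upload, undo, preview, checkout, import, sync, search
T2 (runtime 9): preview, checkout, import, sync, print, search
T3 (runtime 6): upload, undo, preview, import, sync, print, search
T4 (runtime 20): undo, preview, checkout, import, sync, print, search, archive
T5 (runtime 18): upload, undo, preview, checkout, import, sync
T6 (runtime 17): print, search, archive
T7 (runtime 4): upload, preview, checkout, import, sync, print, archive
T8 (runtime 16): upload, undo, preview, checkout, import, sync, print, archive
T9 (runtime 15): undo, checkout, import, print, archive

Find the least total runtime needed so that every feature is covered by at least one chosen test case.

T3, T7 cover every feature at runtime 6 + 4 = 10.
Any cover uses at least 2 test cases; among all covering selections none totals below 10.

10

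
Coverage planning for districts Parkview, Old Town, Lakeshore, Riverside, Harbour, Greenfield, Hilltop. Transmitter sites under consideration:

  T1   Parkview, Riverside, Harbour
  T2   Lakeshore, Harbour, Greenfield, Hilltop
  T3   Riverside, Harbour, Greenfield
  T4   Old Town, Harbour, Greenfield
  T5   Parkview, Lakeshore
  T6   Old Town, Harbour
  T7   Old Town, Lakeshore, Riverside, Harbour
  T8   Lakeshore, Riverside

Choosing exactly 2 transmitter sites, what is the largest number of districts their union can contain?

Choosing T1, T2 covers {Parkview, Lakeshore, Riverside, Harbour, Greenfield, Hilltop} — 6 districts.
No choice of 2 transmitter sites does better; here Old Town is left uncovered.

6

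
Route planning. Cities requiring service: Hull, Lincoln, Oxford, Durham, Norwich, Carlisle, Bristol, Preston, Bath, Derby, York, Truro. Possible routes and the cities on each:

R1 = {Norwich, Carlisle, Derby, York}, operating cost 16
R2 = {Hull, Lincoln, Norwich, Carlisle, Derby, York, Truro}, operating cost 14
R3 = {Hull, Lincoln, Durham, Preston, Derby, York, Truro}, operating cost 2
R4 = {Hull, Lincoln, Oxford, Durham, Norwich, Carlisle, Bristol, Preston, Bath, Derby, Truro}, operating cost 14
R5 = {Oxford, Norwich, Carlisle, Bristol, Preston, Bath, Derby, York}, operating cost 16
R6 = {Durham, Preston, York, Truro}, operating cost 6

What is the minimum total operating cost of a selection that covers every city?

R3, R4 cover every city at operating cost 2 + 14 = 16.
Any cover uses at least 2 routes; among all covering selections none totals below 16.

16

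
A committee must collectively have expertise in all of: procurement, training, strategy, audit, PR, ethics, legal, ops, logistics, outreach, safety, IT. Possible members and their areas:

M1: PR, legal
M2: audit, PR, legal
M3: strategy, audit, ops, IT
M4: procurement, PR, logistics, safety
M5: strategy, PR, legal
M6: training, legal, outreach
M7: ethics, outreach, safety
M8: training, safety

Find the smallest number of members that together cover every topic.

M3, M4, M6, M7 together cover {procurement, training, strategy, audit, PR, ethics, legal, ops, logistics, outreach, safety, IT} — every topic.
No 3 of the 8 members cover everything (all 56 triples fall short), so 4 is minimum.

4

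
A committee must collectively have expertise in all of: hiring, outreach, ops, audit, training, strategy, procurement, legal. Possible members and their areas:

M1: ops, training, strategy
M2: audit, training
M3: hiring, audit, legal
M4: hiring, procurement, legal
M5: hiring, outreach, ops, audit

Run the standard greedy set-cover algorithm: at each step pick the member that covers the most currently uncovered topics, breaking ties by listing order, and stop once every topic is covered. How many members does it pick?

Pick 1: M5 covers 4 new topics (hiring, outreach, ops, audit).
Pick 2: M1 covers 2 new topics (training, strategy).
Pick 3: M4 covers 2 new topics (procurement, legal).
Greedy uses 3 members.

3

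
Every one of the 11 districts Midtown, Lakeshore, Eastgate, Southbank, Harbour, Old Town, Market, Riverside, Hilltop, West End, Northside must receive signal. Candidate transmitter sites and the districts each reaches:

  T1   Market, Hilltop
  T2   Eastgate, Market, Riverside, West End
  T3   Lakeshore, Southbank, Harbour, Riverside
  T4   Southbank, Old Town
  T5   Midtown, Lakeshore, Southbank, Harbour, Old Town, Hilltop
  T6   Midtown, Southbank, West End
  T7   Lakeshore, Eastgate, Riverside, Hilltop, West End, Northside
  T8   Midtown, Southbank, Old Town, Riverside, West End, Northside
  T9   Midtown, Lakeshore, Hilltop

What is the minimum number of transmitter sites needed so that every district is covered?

3

T1, T5, T7 together cover {Midtown, Lakeshore, Eastgate, Southbank, Harbour, Old Town, Market, Riverside, Hilltop, West End, Northside} — every district.
No 2 of the 9 transmitter sites cover everything (all 36 pairs fall short), so 3 is minimum.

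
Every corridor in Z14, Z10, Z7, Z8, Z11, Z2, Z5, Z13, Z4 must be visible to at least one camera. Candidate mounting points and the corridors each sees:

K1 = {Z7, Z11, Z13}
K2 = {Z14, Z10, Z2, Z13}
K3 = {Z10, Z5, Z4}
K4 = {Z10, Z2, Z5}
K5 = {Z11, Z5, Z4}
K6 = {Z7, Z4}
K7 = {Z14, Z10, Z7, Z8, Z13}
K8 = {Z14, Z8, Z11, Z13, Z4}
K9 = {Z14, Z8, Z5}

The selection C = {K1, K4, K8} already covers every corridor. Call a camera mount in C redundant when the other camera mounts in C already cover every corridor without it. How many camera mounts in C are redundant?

Drop K1: Z7 uncovered — not redundant.
Drop K4: Z10, Z2, Z5 uncovered — not redundant.
Drop K8: Z14, Z8, Z4 uncovered — not redundant.
None of the camera mounts in C is redundant.

0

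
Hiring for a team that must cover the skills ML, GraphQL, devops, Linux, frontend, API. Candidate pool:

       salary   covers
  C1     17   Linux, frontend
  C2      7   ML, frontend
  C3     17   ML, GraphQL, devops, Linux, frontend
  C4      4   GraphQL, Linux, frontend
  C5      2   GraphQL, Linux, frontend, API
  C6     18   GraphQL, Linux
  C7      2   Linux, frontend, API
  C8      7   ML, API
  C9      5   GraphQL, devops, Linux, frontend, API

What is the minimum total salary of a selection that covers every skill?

12

C2, C9 cover every skill at salary 7 + 5 = 12.
Any cover uses at least 2 candidates; among all covering selections none totals below 12.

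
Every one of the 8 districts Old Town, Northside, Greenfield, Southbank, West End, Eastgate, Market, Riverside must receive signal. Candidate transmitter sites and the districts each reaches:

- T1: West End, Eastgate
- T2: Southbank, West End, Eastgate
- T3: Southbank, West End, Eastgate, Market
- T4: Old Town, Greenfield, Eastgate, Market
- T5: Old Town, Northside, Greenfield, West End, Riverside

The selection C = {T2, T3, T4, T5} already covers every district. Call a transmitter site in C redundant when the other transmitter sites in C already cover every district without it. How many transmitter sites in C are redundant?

3

Drop T2: the rest still cover every district — redundant.
Drop T3: the rest still cover every district — redundant.
Drop T4: the rest still cover every district — redundant.
Drop T5: Northside, Riverside uncovered — not redundant.
3 redundant: T2, T3, T4.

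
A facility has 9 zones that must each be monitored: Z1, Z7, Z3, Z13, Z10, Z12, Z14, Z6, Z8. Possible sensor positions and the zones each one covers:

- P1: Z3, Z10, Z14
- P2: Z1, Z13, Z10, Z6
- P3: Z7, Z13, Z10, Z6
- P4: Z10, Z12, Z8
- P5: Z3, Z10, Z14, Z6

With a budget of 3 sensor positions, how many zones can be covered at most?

8

Choosing P1, P2, P4 covers {Z1, Z3, Z13, Z10, Z12, Z14, Z6, Z8} — 8 zones.
No choice of 3 sensor positions does better; here Z7 is left uncovered.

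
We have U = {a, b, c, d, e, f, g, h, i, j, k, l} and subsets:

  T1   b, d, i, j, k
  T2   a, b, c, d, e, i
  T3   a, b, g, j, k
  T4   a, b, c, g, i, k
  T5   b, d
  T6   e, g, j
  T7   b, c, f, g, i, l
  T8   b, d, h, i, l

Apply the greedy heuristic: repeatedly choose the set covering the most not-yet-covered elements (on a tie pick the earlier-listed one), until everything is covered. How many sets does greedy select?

4

Pick 1: T2 covers 6 new elements (a, b, c, d, e, i).
Pick 2: T3 covers 3 new elements (g, j, k).
Pick 3: T7 covers 2 new elements (f, l).
Pick 4: T8 covers 1 new elements (h).
Greedy uses 4 sets.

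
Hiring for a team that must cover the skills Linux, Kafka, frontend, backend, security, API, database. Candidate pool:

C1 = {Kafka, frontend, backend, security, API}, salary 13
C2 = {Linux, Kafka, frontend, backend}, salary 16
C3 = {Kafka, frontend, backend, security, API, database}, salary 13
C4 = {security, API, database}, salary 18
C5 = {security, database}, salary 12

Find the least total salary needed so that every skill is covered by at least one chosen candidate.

29

C2, C3 cover every skill at salary 16 + 13 = 29.
Any cover uses at least 2 candidates; among all covering selections none totals below 29.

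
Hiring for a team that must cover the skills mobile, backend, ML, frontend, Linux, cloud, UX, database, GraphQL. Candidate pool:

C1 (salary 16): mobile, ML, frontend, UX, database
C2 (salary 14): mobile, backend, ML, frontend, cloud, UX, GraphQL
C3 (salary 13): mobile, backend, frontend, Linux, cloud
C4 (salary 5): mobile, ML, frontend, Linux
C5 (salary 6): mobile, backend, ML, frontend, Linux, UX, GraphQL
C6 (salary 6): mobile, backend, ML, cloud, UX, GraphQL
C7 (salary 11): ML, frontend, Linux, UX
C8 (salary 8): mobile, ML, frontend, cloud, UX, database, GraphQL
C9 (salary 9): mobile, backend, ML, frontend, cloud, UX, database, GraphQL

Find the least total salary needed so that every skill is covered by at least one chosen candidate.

14

C4, C9 cover every skill at salary 5 + 9 = 14.
Any cover uses at least 2 candidates; among all covering selections none totals below 14.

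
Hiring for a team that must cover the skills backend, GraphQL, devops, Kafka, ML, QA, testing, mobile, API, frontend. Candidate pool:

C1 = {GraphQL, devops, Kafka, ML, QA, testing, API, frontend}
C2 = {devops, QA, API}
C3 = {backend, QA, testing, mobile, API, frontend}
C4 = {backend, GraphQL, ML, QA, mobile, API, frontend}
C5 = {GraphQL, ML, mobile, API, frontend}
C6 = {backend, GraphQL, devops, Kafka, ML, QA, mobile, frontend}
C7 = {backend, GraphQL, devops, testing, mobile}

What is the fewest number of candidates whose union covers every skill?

C1, C3 together cover {backend, GraphQL, devops, Kafka, ML, QA, testing, mobile, API, frontend} — every skill.
No single candidate contains all 10 skills, so 2 is optimal.

2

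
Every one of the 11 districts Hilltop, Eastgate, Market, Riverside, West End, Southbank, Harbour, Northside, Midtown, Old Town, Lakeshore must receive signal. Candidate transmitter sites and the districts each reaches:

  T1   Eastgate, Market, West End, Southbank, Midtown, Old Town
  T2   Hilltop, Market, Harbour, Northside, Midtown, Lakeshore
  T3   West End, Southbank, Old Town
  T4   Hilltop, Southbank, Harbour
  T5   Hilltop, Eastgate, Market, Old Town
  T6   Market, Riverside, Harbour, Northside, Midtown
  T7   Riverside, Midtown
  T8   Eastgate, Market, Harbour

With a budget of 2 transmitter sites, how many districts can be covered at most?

Choosing T1, T2 covers {Hilltop, Eastgate, Market, West End, Southbank, Harbour, Northside, Midtown, Old Town, Lakeshore} — 10 districts.
No choice of 2 transmitter sites does better; here Riverside is left uncovered.

10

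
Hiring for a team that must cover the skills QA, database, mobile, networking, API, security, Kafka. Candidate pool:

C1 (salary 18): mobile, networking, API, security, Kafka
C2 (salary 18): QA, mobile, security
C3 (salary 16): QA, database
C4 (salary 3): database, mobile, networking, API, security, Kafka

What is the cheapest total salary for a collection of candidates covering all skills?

C3, C4 cover every skill at salary 16 + 3 = 19.
Any cover uses at least 2 candidates; among all covering selections none totals below 19.

19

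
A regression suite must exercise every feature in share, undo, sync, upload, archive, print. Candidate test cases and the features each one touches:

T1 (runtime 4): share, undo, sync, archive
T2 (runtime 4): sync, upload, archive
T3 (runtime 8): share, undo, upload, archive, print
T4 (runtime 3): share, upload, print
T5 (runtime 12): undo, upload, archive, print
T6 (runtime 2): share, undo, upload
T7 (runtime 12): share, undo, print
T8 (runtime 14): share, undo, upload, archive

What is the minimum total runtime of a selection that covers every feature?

T1, T4 cover every feature at runtime 4 + 3 = 7.
Any cover uses at least 2 test cases; among all covering selections none totals below 7.
Greedy by coverage-per-runtime would pick T6, T1, T4 for 9 — worse than the optimum 7.

7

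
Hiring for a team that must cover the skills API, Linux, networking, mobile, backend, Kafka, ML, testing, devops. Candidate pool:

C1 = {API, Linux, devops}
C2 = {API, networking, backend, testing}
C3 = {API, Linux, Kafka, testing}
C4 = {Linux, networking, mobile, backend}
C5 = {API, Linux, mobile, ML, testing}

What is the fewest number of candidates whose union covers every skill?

C1, C2, C3, C5 together cover {API, Linux, networking, mobile, backend, Kafka, ML, testing, devops} — every skill.
No 3 of the 5 candidates cover everything (all 10 triples fall short), so 4 is minimum.

4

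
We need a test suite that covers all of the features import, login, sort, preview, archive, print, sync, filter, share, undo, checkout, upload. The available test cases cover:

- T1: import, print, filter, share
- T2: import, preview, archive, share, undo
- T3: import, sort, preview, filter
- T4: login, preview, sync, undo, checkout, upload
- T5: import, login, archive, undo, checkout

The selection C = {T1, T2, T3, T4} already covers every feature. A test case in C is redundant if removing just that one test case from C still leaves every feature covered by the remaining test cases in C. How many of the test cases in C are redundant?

Drop T1: print uncovered — not redundant.
Drop T2: archive uncovered — not redundant.
Drop T3: sort uncovered — not redundant.
Drop T4: login, sync, checkout, upload uncovered — not redundant.
None of the test cases in C is redundant.

0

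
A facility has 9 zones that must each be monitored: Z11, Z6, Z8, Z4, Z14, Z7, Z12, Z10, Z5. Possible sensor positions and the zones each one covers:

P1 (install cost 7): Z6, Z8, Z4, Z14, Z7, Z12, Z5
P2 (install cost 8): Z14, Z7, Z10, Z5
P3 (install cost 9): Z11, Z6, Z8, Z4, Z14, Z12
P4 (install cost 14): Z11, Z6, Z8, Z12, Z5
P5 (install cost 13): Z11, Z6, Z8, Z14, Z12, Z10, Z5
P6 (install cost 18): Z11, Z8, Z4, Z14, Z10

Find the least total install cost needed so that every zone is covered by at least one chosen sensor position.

P2, P3 cover every zone at install cost 8 + 9 = 17.
Any cover uses at least 2 sensor positions; among all covering selections none totals below 17.
Greedy by coverage-per-install cost would pick P1, P5 for 20 — worse than the optimum 17.

17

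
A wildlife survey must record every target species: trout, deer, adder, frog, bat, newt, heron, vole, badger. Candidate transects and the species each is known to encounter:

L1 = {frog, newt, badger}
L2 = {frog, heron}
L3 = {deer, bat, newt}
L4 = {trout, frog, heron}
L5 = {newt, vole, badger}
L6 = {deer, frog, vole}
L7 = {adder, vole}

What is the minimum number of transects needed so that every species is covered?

L1, L3, L4, L7 together cover {trout, deer, adder, frog, bat, newt, heron, vole, badger} — every species.
No 3 of the 7 transects cover everything (all 35 triples fall short), so 4 is minimum.

4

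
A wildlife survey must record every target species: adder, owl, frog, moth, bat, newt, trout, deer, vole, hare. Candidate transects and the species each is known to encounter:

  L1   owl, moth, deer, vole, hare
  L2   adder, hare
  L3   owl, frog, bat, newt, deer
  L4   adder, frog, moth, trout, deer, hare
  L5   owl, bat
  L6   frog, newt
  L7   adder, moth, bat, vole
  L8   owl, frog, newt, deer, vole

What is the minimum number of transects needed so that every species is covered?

L1, L3, L4 together cover {adder, owl, frog, moth, bat, newt, trout, deer, vole, hare} — every species.
No 2 of the 8 transects cover everything (all 28 pairs fall short), so 3 is minimum.

3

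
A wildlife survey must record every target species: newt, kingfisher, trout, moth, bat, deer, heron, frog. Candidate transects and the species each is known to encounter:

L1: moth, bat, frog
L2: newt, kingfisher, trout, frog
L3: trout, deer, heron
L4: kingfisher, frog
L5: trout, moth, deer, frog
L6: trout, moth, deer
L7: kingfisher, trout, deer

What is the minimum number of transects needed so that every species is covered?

3

L1, L2, L3 together cover {newt, kingfisher, trout, moth, bat, deer, heron, frog} — every species.
No 2 of the 7 transects cover everything (all 21 pairs fall short), so 3 is minimum.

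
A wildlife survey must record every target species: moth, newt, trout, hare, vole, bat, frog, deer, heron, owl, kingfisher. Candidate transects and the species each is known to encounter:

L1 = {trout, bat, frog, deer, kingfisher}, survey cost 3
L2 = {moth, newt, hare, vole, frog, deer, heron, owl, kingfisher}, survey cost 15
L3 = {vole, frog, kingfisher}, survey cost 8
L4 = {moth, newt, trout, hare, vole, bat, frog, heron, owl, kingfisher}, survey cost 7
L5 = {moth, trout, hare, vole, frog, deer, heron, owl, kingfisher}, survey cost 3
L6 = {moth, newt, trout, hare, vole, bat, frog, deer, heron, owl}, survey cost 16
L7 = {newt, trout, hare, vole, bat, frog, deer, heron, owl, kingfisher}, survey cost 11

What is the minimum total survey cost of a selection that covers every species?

10

L1, L4 cover every species at survey cost 3 + 7 = 10.
Any cover uses at least 2 transects; among all covering selections none totals below 10.
Greedy by coverage-per-survey cost would pick L5, L1, L4 for 13 — worse than the optimum 10.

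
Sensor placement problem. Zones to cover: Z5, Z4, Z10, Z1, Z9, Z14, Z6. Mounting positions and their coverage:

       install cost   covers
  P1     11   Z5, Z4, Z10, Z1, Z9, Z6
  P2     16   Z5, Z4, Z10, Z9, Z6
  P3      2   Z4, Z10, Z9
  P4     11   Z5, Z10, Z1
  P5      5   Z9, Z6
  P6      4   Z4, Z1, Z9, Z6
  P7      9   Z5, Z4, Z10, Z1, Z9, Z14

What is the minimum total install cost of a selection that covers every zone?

13

P6, P7 cover every zone at install cost 4 + 9 = 13.
Any cover uses at least 2 sensor positions; among all covering selections none totals below 13.
Greedy by coverage-per-install cost would pick P3, P6, P7 for 15 — worse than the optimum 13.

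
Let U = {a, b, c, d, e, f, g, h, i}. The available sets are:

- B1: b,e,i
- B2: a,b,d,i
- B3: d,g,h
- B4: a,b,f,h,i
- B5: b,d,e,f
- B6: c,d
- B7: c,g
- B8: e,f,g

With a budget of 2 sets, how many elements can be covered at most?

Choosing B2, B8 covers {a, b, d, e, f, g, i} — 7 elements.
No choice of 2 sets does better; here c, h are left uncovered.

7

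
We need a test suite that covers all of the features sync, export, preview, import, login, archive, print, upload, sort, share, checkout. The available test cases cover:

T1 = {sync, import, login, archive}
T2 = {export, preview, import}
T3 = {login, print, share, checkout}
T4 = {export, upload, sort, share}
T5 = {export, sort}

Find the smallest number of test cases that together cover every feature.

4

T1, T2, T3, T4 together cover {sync, export, preview, import, login, archive, print, upload, sort, share, checkout} — every feature.
No 3 of the 5 test cases cover everything (all 10 triples fall short), so 4 is minimum.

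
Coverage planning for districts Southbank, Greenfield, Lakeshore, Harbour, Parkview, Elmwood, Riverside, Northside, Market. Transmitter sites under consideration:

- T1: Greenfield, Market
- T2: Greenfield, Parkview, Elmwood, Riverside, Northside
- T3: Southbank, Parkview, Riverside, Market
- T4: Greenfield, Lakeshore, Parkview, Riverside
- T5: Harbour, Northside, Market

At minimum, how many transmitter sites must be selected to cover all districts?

T2, T3, T4, T5 together cover {Southbank, Greenfield, Lakeshore, Harbour, Parkview, Elmwood, Riverside, Northside, Market} — every district.
No 3 of the 5 transmitter sites cover everything (all 10 triples fall short), so 4 is minimum.

4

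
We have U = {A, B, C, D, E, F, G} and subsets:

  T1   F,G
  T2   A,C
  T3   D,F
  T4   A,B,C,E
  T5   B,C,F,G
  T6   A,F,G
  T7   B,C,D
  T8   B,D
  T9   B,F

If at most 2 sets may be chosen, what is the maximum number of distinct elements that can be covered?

Choosing T1, T4 covers {A, B, C, E, F, G} — 6 elements.
No choice of 2 sets does better; here D is left uncovered.

6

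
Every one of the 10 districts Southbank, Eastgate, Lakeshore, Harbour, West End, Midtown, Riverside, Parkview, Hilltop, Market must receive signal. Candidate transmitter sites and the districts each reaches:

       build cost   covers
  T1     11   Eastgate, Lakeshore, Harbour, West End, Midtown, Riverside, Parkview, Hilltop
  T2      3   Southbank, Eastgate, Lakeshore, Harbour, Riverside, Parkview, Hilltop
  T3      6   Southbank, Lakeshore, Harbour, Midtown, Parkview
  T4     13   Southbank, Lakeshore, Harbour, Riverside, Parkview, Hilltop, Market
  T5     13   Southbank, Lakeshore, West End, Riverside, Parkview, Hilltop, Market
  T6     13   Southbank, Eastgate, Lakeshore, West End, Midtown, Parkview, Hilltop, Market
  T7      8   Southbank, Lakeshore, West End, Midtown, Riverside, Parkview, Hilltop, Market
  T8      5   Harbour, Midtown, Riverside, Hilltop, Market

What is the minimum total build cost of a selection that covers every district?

11

T2, T7 cover every district at build cost 3 + 8 = 11.
Any cover uses at least 2 transmitter sites; among all covering selections none totals below 11.
Greedy by coverage-per-build cost would pick T2, T8, T7 for 16 — worse than the optimum 11.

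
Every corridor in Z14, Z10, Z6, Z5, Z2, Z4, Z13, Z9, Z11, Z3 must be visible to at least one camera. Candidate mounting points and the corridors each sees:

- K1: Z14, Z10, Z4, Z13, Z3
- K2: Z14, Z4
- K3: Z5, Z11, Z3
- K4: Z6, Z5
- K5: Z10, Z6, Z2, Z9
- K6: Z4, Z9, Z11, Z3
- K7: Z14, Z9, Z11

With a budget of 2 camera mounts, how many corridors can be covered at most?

Choosing K1, K5 covers {Z14, Z10, Z6, Z2, Z4, Z13, Z9, Z3} — 8 corridors.
No choice of 2 camera mounts does better; here Z5, Z11 are left uncovered.

8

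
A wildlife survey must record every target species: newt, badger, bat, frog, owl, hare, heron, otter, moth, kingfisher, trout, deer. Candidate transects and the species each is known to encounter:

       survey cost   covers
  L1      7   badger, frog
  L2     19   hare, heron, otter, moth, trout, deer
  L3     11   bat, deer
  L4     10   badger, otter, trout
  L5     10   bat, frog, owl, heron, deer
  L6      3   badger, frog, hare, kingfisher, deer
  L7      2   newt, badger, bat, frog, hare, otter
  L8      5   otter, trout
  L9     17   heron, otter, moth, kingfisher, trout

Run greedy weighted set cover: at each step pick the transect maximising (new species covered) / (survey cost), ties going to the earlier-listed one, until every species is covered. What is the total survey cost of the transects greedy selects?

37

Pick 1: L7 adds 6 new (newt, badger, bat, frog, hare, otter) at survey cost 2 (ratio 6/2).
Pick 2: L6 adds 2 new (kingfisher, deer) at survey cost 3 (ratio 2/3).
Pick 3: L5 adds 2 new (owl, heron) at survey cost 10 (ratio 2/10).
Pick 4: L8 adds 1 new (trout) at survey cost 5 (ratio 1/5).
Pick 5: L9 adds 1 new (moth) at survey cost 17 (ratio 1/17).
Greedy total survey cost: 2 + 3 + 10 + 5 + 17 = 37. (The true optimum is 29, so greedy overshoots here.)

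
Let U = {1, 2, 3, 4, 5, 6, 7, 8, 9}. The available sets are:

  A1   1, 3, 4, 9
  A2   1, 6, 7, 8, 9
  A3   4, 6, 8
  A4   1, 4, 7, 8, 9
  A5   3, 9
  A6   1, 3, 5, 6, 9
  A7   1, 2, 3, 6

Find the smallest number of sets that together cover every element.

A4, A6, A7 together cover {1, 2, 3, 4, 5, 6, 7, 8, 9} — every element.
No 2 of the 7 sets cover everything (all 21 pairs fall short), so 3 is minimum.
Greedy (largest uncovered first) would take A2, A1, A6, A7 — 4 sets — but 3 suffice.

3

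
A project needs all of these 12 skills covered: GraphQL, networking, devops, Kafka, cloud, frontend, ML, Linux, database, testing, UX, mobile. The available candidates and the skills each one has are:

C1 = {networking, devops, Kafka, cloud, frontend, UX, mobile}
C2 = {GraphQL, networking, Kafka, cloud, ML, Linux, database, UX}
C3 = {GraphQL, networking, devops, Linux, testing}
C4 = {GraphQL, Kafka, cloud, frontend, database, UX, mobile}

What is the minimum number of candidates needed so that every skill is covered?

C1, C2, C3 together cover {GraphQL, networking, devops, Kafka, cloud, frontend, ML, Linux, database, testing, UX, mobile} — every skill.
No 2 of the 4 candidates cover everything (all 6 pairs fall short), so 3 is minimum.

3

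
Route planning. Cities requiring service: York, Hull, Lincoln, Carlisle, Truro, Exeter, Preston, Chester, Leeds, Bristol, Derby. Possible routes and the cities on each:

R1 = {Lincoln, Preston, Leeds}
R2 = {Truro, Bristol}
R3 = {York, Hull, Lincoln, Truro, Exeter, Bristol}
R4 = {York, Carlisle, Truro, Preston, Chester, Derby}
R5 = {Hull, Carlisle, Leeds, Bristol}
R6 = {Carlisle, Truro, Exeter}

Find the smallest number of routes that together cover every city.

3

R1, R3, R4 together cover {York, Hull, Lincoln, Carlisle, Truro, Exeter, Preston, Chester, Leeds, Bristol, Derby} — every city.
No 2 of the 6 routes cover everything (all 15 pairs fall short), so 3 is minimum.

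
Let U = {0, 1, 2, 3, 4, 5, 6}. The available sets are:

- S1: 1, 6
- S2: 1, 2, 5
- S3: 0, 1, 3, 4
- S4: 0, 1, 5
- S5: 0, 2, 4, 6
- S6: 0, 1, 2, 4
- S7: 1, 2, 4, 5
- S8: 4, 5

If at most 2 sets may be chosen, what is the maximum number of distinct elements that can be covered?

6

Choosing S2, S3 covers {0, 1, 2, 3, 4, 5} — 6 elements.
No choice of 2 sets does better; here 6 is left uncovered.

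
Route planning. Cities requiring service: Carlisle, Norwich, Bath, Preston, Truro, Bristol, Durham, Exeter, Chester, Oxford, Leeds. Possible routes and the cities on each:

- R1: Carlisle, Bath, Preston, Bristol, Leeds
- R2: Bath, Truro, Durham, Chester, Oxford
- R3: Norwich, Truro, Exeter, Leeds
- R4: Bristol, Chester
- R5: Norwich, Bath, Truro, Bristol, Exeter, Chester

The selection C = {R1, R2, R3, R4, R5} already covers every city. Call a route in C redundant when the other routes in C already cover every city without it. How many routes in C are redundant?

Drop R1: Carlisle, Preston uncovered — not redundant.
Drop R2: Durham, Oxford uncovered — not redundant.
Drop R3: the rest still cover every city — redundant.
Drop R4: the rest still cover every city — redundant.
Drop R5: the rest still cover every city — redundant.
3 redundant: R3, R4, R5.

3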